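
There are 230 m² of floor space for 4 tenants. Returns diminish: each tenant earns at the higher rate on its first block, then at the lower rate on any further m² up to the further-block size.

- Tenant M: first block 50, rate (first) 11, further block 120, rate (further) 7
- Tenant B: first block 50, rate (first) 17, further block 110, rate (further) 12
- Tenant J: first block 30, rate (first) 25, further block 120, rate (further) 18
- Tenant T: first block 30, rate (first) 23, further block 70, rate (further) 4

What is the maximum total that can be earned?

4450

Treat each block as its own option and order by rate: Tenant J/first 25 > Tenant T/first 23 > Tenant J/second 18 > Tenant B/first 17 > Tenant B/second 12 > Tenant M/first 11 > Tenant M/second 7 > Tenant T/second 4.
Tenant J/first (25): +30 → 200 left.
Tenant T first at 23: fill all 30 → 170 left.
Tenant J/second (18): +120 → 50 left.
Fill Tenant B first block (50 at 17) → 0 left.
Total = 25×30 + 23×30 + 18×120 + 17×50 = 4450.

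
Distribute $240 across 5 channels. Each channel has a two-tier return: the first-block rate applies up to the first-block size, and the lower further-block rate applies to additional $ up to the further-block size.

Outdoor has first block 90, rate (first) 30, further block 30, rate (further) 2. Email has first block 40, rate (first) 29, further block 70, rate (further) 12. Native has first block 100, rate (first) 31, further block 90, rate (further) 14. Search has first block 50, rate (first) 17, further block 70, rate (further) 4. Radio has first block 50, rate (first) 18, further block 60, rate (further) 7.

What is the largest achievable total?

7140

Rank every tier by rate: Native/tier1 31 > Outdoor/tier1 30 > Email/tier1 29 > Radio/tier1 18 > Search/tier1 17 > Native/tier2 14 > Email/tier2 12 > Radio/tier2 7 > Search/tier2 4 > Outdoor/tier2 2.
Native/tier1 (31): +100 ; 140 left.
Outdoor tier1 at 30: fill all 90 ; 50 left.
Email tier1 at 29: fill all 40 ; 10 left.
Radio/tier1: +10 of 50 at 18; pool empty.
Total = 31×100 + 30×90 + 29×40 + 18×10 = 7140.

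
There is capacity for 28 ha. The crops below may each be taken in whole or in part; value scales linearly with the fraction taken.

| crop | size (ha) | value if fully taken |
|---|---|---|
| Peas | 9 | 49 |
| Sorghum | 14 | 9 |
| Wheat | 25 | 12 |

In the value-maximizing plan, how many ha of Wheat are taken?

5

Rank by value-to-size ratio: Peas 49/9≈5.44, Sorghum 9/14≈0.643, Wheat 12/25≈0.48.
Take all of Peas (9 ha, value 49) — 19 ha left.
Take all of Sorghum (14 ha, value 9) — 5 ha left.
Fill the last 5 ha with part of Wheat: 5/25 of it earns 2.4.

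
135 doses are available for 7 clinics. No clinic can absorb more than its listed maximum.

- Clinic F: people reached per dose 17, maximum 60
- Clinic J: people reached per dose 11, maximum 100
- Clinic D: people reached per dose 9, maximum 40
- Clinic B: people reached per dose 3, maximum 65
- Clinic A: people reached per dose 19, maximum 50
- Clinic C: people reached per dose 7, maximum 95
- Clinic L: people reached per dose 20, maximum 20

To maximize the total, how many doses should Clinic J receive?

Highest people reached per dose first: Clinic L 20 > Clinic A 19 > Clinic F 17 > Clinic J 11 > Clinic D 9 > Clinic C 7 > Clinic B 3.
Clinic L: +20 to 20 (cap) — 115 left.
Clinic A: +50 to 50 (cap) — 65 left.
Clinic F takes 60 to reach its cap of 60 — 5 left.
Only 5 left; Clinic J takes them to reach 5.

5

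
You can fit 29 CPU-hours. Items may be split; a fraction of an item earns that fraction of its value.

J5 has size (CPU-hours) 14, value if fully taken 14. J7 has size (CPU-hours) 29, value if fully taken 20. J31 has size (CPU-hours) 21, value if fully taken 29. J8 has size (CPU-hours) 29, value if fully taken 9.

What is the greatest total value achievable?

Best value per unit of size first: J31 29/21≈1.38, J5 14/14≈1, J7 20/29≈0.69, J8 9/29≈0.31.
J31: take in full, 21 CPU-hours for value 29 — 8 left.
Only 8 CPU-hours remain; take 8/14 of J5 for value 14×8/14 = 8.
Total value = 37.

37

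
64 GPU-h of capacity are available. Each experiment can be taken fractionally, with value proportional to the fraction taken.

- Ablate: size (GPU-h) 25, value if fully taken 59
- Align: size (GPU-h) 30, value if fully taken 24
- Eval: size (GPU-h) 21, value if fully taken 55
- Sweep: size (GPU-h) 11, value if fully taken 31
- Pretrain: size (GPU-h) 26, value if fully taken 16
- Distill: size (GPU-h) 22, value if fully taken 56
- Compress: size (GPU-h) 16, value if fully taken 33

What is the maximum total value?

Best value per unit of size first: Sweep 31/11≈2.82, Eval 55/21≈2.62, Distill 56/22≈2.55, Ablate 59/25≈2.36, Compress 33/16≈2.06, Align 24/30≈0.8, Pretrain 16/26≈0.615.
Take all of Sweep (11 GPU-h, value 31) — 53 GPU-h left.
Take all of Eval (21 GPU-h, value 55) — 32 GPU-h left.
Distill: take in full, 22 GPU-h for value 56 — 10 left.
Fill the last 10 GPU-h with part of Ablate: 10/25 of it earns 23.6.
Total value = 165.6.

165.6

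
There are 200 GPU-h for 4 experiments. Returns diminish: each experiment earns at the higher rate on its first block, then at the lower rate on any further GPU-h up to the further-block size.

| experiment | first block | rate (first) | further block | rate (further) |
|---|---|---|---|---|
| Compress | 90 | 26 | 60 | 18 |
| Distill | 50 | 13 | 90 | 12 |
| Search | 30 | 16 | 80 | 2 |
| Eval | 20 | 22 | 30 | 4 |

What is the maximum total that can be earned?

Treat each block as its own option and order by rate: Compress/tier1 26 > Eval/tier1 22 > Compress/tier2 18 > Search/tier1 16 > Distill/tier1 13 > Distill/tier2 12 > Eval/tier2 4 > Search/tier2 2.
Fill Compress tier1 block (90 at 26) ; 110 left.
Eval/tier1 (22): +20 ; 90 left.
Compress tier2 at 18: fill all 60 ; 30 left.
Search/tier1 (16): +30 ; 0 left.
Total = 26×90 + 22×20 + 18×60 + 16×30 = 4340.

4340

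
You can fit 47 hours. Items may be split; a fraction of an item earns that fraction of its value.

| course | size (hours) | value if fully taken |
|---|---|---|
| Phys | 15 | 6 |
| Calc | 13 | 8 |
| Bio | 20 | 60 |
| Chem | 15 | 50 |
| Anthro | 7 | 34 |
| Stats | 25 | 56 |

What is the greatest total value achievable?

155.2

Sort by value density: Anthro 34/7≈4.86, Chem 50/15≈3.33, Bio 60/20≈3, Stats 56/25≈2.24, Calc 8/13≈0.615, Phys 6/15≈0.4.
Anthro: take in full, 7 hours for value 34 — 40 left.
All 15 hours of Chem fit (value 50) — 25 remain.
All 20 hours of Bio fit (value 60) — 5 remain.
Only 5 hours remain; take 5/25 of Stats for value 56×5/25 = 11.2.
Total value = 155.2.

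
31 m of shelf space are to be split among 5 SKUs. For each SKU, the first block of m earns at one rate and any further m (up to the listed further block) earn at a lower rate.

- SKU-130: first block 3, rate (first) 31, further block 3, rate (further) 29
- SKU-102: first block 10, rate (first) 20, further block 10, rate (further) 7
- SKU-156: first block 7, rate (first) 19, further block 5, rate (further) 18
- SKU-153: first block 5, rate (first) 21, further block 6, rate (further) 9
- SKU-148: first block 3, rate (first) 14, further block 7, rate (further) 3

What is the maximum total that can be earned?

672

Treat each block as its own option and order by rate: SKU-130/T1 31 > SKU-130/T2 29 > SKU-153/T1 21 > SKU-102/T1 20 > SKU-156/T1 19 > SKU-156/T2 18 > SKU-148/T1 14 > SKU-153/T2 9 > SKU-102/T2 7 > SKU-148/T2 3.
Fill SKU-130 T1 block (3 at 31) — 28 left.
SKU-130/T2 (29): +3 — 25 left.
SKU-153/T1 (21): +5 — 20 left.
SKU-102 T1 at 20: fill all 10 — 10 left.
Fill SKU-156 T1 block (7 at 19) — 3 left.
SKU-156/T2: +3 of 5 at 18; pool empty.
Total = 31×3 + 29×3 + 21×5 + 20×10 + 19×7 + 18×3 = 672.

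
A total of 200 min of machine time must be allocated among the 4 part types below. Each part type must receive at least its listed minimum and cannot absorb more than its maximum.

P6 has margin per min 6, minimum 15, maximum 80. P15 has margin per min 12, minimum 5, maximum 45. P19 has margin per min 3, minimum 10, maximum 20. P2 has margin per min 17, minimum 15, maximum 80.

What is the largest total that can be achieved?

Meeting every minimum uses 15+5+10+15 = 45 min, leaving 155.
Rank by margin per min: P2 17 > P15 12 > P6 6 > P19 3.
P2 takes 65 more to reach its cap of 80 — 90 left.
P15: +40 to 45 (cap) — 50 left.
P6 has room for 65 more but only 50 remain, so it gets 65.
Total = 6×65 + 12×45 + 3×10 + 17×80 = 2320.

2320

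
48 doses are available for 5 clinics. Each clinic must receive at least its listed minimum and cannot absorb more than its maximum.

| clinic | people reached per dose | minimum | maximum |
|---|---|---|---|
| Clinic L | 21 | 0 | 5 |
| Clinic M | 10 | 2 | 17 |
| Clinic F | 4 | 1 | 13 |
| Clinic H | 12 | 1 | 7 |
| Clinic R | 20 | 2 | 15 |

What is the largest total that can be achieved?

675

Meeting every minimum uses 0+2+1+1+2 = 6 doses, leaving 42.
Highest people reached per dose first: Clinic L 21 > Clinic R 20 > Clinic H 12 > Clinic M 10 > Clinic F 4.
Give Clinic L 5 more to hit its cap of 5 — 37 left.
Clinic R: +13 to 15 (cap) — 24 left.
Clinic H takes 6 more to reach its cap of 7 — 18 left.
Clinic M takes 15 more to reach its cap of 17 — 3 left.
Only 3 left; Clinic F takes them to reach 4.
Total = 21×5 + 10×17 + 4×4 + 12×7 + 20×15 = 675.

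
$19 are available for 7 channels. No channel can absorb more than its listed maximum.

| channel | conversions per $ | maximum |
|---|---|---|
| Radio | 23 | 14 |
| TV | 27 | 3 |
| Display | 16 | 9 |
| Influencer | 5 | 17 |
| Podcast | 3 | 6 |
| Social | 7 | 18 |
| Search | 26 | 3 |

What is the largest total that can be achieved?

458

Order the channels by conversions per $: TV 27 > Search 26 > Radio 23 > Display 16 > Social 7 > Influencer 5 > Podcast 3.
TV: +3 to 3 (cap) ; 16 left.
Search: +3 to 3 (cap) ; 13 left.
Radio: +13 (room for 14) → 13. Pool exhausted.
Total = 23×13 + 27×3 + 26×3 = 458.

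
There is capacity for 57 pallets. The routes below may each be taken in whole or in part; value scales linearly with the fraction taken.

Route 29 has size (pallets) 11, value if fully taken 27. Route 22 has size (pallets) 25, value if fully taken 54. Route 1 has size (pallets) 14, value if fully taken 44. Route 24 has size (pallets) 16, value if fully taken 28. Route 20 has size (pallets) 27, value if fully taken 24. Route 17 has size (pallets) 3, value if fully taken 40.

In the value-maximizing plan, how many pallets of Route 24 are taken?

4

Best value per unit of size first: Route 17 40/3≈13.3, Route 1 44/14≈3.14, Route 29 27/11≈2.45, Route 22 54/25≈2.16, Route 24 28/16≈1.75, Route 20 24/27≈0.889.
All 3 pallets of Route 17 fit (value 40) — 54 remain.
All 14 pallets of Route 1 fit (value 44) — 40 remain.
Take all of Route 29 (11 pallets, value 27) — 29 pallets left.
Route 22: take in full, 25 pallets for value 54 — 4 left.
4 pallets left: a 4/16 share of Route 24 gives 28×4/16 = 7.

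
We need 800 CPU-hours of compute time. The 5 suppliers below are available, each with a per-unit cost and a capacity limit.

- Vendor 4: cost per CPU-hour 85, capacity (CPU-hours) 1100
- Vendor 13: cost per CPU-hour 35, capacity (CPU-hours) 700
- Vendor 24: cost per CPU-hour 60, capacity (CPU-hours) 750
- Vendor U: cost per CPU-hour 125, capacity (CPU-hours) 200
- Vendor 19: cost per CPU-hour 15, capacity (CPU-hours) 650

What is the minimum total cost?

15000

Cheapest first:
Take 650 from Vendor 19 at 15 → need 150 more.
Vendor 13 at 35: take 150 of its 700 → requirement met.
Vendor 24, Vendor 4, Vendor U: unused.
Cost = 650×15 + 150×35 = 15000.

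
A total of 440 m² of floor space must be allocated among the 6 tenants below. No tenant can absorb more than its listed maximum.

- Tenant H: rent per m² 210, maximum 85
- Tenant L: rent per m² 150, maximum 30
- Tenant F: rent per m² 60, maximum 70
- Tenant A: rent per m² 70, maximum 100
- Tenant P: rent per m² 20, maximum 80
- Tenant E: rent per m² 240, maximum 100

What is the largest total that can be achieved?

58650

Rank by rent per m²: Tenant E 240 > Tenant H 210 > Tenant L 150 > Tenant A 70 > Tenant F 60 > Tenant P 20.
Tenant E: +100 to 100 (cap) — 340 left.
Tenant H takes 85 to reach its cap of 85 — 255 left.
Give Tenant L 30 to hit its cap of 30 — 225 left.
Tenant A takes 100 to reach its cap of 100 — 125 left.
Give Tenant F 70 to hit its cap of 70 — 55 left.
Tenant P has room for 80 but only 55 remain, so it gets 55.
Total = 210×85 + 150×30 + 60×70 + 70×100 + 20×55 + 240×100 = 58650.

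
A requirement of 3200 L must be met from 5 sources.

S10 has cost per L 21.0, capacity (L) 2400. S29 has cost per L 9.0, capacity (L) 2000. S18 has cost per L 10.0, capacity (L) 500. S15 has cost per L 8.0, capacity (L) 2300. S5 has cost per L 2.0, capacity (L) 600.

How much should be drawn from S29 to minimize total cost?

300

Fill from the cheapest source first.
S5 at 2.0: take all 600 L — 2600 still needed.
S15 at 8.0: take all 2300 L — 300 still needed.
S29 at 9.0: take 300 of its 2000 — requirement met.
S18, S10: unused.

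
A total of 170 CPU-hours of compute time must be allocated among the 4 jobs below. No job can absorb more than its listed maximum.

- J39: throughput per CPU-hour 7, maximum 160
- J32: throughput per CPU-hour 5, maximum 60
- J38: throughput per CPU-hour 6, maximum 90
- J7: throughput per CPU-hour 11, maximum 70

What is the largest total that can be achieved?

Order the jobs by throughput per CPU-hour: J7 11 > J39 7 > J38 6 > J32 5.
J7: +70 to 70 (cap) → 100 left.
J39: +100 (room for 160) → 100. Pool exhausted.
Total = 7×100 + 11×70 = 1470.

1470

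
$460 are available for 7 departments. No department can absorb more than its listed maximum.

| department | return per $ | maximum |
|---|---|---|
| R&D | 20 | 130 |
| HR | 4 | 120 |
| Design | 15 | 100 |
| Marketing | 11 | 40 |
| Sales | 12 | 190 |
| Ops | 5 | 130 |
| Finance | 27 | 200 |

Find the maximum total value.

Rank by return per $: Finance 27 > R&D 20 > Design 15 > Sales 12 > Marketing 11 > Ops 5 > HR 4.
Give Finance 200 to hit its cap of 200 → 260 left.
R&D: +130 to 130 (cap) → 130 left.
Give Design 100 to hit its cap of 100 → 30 left.
Sales: +30 (room for 190) → 30. Pool exhausted.
Total = 20×130 + 15×100 + 12×30 + 27×200 = 9860.

9860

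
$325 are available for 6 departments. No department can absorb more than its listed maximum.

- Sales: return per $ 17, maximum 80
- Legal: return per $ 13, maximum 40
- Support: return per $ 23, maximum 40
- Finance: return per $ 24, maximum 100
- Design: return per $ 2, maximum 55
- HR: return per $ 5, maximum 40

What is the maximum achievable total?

5450

Rank by return per $: Finance 24 > Support 23 > Sales 17 > Legal 13 > HR 5 > Design 2.
Finance: +100 to 100 (cap) ; 225 left.
Give Support 40 to hit its cap of 40 ; 185 left.
Sales takes 80 to reach its cap of 80 ; 105 left.
Give Legal 40 to hit its cap of 40 ; 65 left.
Give HR 40 to hit its cap of 40 ; 25 left.
Design has room for 55 but only 25 remain, so it gets 25.
Total = 17×80 + 13×40 + 23×40 + 24×100 + 2×25 + 5×40 = 5450.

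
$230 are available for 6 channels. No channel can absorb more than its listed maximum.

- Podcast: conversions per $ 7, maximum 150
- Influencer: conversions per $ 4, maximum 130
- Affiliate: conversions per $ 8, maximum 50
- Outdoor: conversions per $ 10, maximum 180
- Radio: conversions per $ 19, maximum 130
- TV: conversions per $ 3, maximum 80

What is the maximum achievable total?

Order the channels by conversions per $: Radio 19 > Outdoor 10 > Affiliate 8 > Podcast 7 > Influencer 4 > TV 3.
Radio: +130 to 130 (cap) ; 100 left.
Outdoor: +100 (room for 180) → 100. Pool exhausted.
Total = 10×100 + 19×130 = 3470.

3470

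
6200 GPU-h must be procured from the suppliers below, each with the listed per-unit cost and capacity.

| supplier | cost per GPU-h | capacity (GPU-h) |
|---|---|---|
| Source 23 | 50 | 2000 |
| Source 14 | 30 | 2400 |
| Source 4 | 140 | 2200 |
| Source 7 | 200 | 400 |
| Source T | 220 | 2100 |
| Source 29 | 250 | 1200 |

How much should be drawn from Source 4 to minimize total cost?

1800

Cheapest first:
Take 2400 from Source 14 at 30 ; need 3800 more.
Source 23 at 50: take all 2000 GPU-h ; 1800 still needed.
Source 4 at 140: take 1800 of its 2200 ; requirement met.
Source 7, Source T, Source 29: unused.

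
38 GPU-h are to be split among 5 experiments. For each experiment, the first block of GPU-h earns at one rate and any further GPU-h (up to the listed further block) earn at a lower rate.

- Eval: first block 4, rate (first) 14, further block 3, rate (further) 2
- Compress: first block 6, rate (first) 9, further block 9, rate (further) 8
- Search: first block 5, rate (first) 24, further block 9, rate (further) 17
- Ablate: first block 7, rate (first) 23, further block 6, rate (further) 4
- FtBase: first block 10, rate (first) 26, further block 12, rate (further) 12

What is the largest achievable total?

786

Rank every tier by rate: FtBase/first 26 > Search/first 24 > Ablate/first 23 > Search/second 17 > Eval/first 14 > FtBase/second 12 > Compress/first 9 > Compress/second 8 > Ablate/second 4 > Eval/second 2.
Fill FtBase first block (10 at 26) — 28 left.
Fill Search first block (5 at 24) — 23 left.
Ablate/first (23): +7 — 16 left.
Search/second (17): +9 — 7 left.
Eval/first (14): +4 — 3 left.
FtBase/second: +3 of 12 at 12; pool empty.
Total = 26×10 + 24×5 + 23×7 + 17×9 + 14×4 + 12×3 = 786.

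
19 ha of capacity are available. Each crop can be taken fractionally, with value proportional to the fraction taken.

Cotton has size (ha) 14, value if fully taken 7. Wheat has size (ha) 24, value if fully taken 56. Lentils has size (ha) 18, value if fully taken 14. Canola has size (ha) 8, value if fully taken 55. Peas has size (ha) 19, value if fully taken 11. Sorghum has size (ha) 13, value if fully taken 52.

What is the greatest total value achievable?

99

Best value per unit of size first: Canola 55/8≈6.88, Sorghum 52/13≈4, Wheat 56/24≈2.33, Lentils 14/18≈0.778, Peas 11/19≈0.579, Cotton 7/14≈0.5.
Take all of Canola (8 ha, value 55) → 11 ha left.
Fill the last 11 ha with part of Sorghum: 11/13 of it earns 44.
Total value = 99.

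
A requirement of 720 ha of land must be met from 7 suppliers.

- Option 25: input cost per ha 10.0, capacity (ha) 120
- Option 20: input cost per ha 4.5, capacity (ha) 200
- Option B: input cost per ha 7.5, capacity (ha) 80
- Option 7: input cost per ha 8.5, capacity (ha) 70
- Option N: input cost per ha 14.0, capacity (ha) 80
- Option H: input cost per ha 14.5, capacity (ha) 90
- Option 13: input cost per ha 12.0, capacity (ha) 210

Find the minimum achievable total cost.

Use suppliers in increasing cost order.
Option 20 (4.5): use full 200 → 520 ha to go.
Take 80 from Option B at 7.5 → need 440 more.
Option 7 (8.5): use full 70 → 370 ha to go.
Option 25 (10.0): use full 120 → 250 ha to go.
Take 210 from Option 13 at 12.0 → need 40 more.
Option N at 14.0: take 40 of its 80 → requirement met.
Option H: unused.
Cost = 200×4.5 + 80×7.5 + 70×8.5 + 120×10.0 + 210×12.0 + 40×14.0 = 6375.

6375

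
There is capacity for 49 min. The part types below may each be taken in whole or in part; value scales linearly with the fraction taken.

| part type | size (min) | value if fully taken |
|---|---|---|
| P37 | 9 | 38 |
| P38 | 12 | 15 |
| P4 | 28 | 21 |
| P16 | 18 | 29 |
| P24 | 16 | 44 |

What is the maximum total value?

118.5

Best value per unit of size first: P37 38/9≈4.22, P24 44/16≈2.75, P16 29/18≈1.61, P38 15/12≈1.25, P4 21/28≈0.75.
All 9 min of P37 fit (value 38) → 40 remain.
All 16 min of P24 fit (value 44) → 24 remain.
Take all of P16 (18 min, value 29) → 6 min left.
6 min left: a 6/12 share of P38 gives 15×6/12 = 7.5.
Total value = 118.5.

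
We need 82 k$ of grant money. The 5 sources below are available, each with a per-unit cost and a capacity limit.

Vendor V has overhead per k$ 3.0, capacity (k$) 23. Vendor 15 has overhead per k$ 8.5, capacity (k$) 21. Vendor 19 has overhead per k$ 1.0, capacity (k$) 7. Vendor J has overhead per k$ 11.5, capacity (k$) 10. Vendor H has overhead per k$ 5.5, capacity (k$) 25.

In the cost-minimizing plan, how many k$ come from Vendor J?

Cheapest first:
Take 7 from Vendor 19 at 1.0 → need 75 more.
Vendor V at 3.0: take all 23 k$ → 52 still needed.
Vendor H (5.5): use full 25 → 27 k$ to go.
Take 21 from Vendor 15 at 8.5 → need 6 more.
Take 6 from Vendor J at 11.5 to finish.

6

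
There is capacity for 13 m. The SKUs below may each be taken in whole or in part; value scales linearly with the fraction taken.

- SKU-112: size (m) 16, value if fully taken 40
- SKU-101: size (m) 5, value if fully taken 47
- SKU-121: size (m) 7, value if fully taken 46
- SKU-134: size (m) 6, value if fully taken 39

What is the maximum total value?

Rank by value-to-size ratio: SKU-101 47/5≈9.4, SKU-121 46/7≈6.57, SKU-134 39/6≈6.5, SKU-112 40/16≈2.5.
SKU-101: take in full, 5 m for value 47 ; 8 left.
All 7 m of SKU-121 fit (value 46) ; 1 remain.
1 m left: a 1/6 share of SKU-134 gives 39×1/6 = 6.5.
Total value = 99.5.

99.5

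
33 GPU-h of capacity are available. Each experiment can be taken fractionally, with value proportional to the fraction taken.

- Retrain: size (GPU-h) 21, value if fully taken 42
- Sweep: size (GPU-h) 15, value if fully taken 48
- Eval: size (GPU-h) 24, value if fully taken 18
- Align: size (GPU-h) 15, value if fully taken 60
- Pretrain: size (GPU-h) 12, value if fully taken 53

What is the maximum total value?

132.2

Sort by value density: Pretrain 53/12≈4.42, Align 60/15≈4, Sweep 48/15≈3.2, Retrain 42/21≈2, Eval 18/24≈0.75.
Take all of Pretrain (12 GPU-h, value 53) → 21 GPU-h left.
Align: take in full, 15 GPU-h for value 60 → 6 left.
Fill the last 6 GPU-h with part of Sweep: 6/15 of it earns 19.2.
Total value = 132.2.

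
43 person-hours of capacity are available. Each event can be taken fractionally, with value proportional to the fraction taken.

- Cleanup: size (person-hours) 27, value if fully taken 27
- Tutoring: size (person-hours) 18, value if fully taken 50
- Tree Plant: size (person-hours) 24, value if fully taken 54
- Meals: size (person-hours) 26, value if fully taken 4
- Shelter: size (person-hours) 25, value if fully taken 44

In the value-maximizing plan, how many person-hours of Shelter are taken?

Best value per unit of size first: Tutoring 50/18≈2.78, Tree Plant 54/24≈2.25, Shelter 44/25≈1.76, Cleanup 27/27≈1, Meals 4/26≈0.154.
Tutoring: take in full, 18 person-hours for value 50 — 25 left.
Tree Plant: take in full, 24 person-hours for value 54 — 1 left.
Only 1 person-hours remain; take 1/25 of Shelter for value 44×1/25 = 1.76.

1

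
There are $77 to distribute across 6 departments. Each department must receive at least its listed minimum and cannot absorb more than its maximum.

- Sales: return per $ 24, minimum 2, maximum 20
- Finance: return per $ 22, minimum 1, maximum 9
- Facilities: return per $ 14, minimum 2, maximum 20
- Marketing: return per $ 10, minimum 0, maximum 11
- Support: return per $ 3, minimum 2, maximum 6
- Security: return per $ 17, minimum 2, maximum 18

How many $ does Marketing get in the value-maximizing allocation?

8

Meeting every minimum uses 2+1+2+0+2+2 = 9 $, leaving 68.
Rank by return per $: Sales 24 > Finance 22 > Security 17 > Facilities 14 > Marketing 10 > Support 3.
Sales takes 18 more to reach its cap of 20 ; 50 left.
Give Finance 8 more to hit its cap of 9 ; 42 left.
Security: +16 to 18 (cap) ; 26 left.
Give Facilities 18 more to hit its cap of 20 ; 8 left.
Only 8 left; Marketing takes them to reach 8.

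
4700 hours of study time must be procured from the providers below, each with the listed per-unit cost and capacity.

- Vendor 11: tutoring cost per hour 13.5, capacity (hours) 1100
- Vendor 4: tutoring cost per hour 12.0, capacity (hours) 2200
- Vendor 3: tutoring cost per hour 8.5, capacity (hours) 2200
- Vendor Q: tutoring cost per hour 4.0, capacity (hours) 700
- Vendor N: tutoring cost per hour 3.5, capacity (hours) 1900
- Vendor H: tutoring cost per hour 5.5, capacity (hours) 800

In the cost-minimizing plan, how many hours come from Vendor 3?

Fill from the cheapest provider first.
Take 1900 from Vendor N at 3.5 → need 2800 more.
Vendor Q (4.0): use full 700 → 2100 hours to go.
Take 800 from Vendor H at 5.5 → need 1300 more.
Take 1300 from Vendor 3 at 8.5 to finish.
Vendor 4, Vendor 11: unused.

1300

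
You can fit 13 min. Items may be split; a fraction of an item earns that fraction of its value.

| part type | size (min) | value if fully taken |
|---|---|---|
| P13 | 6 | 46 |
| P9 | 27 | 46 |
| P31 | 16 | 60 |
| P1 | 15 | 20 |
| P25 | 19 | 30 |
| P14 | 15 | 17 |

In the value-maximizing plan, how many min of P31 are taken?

Rank by value-to-size ratio: P13 46/6≈7.67, P31 60/16≈3.75, P9 46/27≈1.7, P25 30/19≈1.58, P1 20/15≈1.33, P14 17/15≈1.13.
P13: take in full, 6 min for value 46 — 7 left.
Fill the last 7 min with part of P31: 7/16 of it earns 26.25.

7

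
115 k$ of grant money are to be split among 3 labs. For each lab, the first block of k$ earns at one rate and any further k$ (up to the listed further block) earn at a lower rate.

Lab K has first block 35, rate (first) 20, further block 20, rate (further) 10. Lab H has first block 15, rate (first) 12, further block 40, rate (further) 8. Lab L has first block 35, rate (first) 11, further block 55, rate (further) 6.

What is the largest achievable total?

1545

Order all 6 blocks by rate: Lab K/first 20 > Lab H/first 12 > Lab L/first 11 > Lab K/second 10 > Lab H/second 8 > Lab L/second 6.
Lab K/first (20): +35 — 80 left.
Lab H/first (12): +15 — 65 left.
Fill Lab L first block (35 at 11) — 30 left.
Lab K/second (10): +20 — 10 left.
10 remain; put them into Lab H second at 8.
Total = 20×35 + 12×15 + 11×35 + 10×20 + 8×10 = 1545.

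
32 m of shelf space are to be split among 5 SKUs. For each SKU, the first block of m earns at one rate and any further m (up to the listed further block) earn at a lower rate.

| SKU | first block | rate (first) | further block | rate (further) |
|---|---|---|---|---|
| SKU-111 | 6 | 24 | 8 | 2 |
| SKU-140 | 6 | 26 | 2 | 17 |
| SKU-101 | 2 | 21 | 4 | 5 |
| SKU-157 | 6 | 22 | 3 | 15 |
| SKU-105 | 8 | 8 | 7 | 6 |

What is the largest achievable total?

Treat each block as its own option and order by rate: SKU-140/first 26 > SKU-111/first 24 > SKU-157/first 22 > SKU-101/first 21 > SKU-140/second 17 > SKU-157/second 15 > SKU-105/first 8 > SKU-105/second 6 > SKU-101/second 5 > SKU-111/second 2.
SKU-140/first (26): +6 — 26 left.
SKU-111 first at 24: fill all 6 — 20 left.
SKU-157/first (22): +6 — 14 left.
SKU-101 first at 21: fill all 2 — 12 left.
SKU-140/second (17): +2 — 10 left.
SKU-157/second (15): +3 — 7 left.
7 remain; put them into SKU-105 first at 8.
Total = 26×6 + 24×6 + 22×6 + 21×2 + 17×2 + 15×3 + 8×7 = 609.

609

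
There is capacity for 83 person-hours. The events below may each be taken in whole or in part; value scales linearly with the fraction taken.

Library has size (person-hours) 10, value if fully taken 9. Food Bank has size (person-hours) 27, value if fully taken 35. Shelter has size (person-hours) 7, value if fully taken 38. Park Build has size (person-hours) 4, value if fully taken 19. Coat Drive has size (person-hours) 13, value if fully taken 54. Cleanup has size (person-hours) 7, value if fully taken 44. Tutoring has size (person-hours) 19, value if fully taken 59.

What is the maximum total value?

254.4

Sort by value density: Cleanup 44/7≈6.29, Shelter 38/7≈5.43, Park Build 19/4≈4.75, Coat Drive 54/13≈4.15, Tutoring 59/19≈3.11, Food Bank 35/27≈1.3, Library 9/10≈0.9.
Take all of Cleanup (7 person-hours, value 44) ; 76 person-hours left.
Shelter: take in full, 7 person-hours for value 38 ; 69 left.
Take all of Park Build (4 person-hours, value 19) ; 65 person-hours left.
Take all of Coat Drive (13 person-hours, value 54) ; 52 person-hours left.
All 19 person-hours of Tutoring fit (value 59) ; 33 remain.
Food Bank: take in full, 27 person-hours for value 35 ; 6 left.
Fill the last 6 person-hours with part of Library: 6/10 of it earns 5.4.
Total value = 254.4.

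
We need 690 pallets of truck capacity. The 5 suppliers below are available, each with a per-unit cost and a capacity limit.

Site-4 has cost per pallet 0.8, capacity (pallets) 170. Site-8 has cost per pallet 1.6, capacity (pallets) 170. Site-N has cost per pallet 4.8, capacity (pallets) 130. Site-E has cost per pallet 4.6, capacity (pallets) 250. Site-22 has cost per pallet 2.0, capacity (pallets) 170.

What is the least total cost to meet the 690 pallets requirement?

1576

Use suppliers in increasing cost order.
Take 170 from Site-4 at 0.8 → need 520 more.
Site-8 at 1.6: take all 170 pallets → 350 still needed.
Site-22 at 2.0: take all 170 pallets → 180 still needed.
Take 180 from Site-E at 4.6 to finish.
Site-N: unused.
Cost = 170×0.8 + 170×1.6 + 170×2.0 + 180×4.6 = 1576.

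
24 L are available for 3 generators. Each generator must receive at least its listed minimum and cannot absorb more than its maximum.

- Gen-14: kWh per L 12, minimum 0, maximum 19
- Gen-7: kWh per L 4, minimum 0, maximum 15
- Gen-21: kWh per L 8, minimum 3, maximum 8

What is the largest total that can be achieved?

268

Meeting every minimum uses 0+0+3 = 3 L, leaving 21.
Order the generators by kWh per L: Gen-14 12 > Gen-21 8 > Gen-7 4.
Gen-14: +19 to 19 (cap) → 2 left.
Gen-21 has room for 5 more but only 2 remain, so it gets 5.
Total = 12×19 + 8×5 = 268.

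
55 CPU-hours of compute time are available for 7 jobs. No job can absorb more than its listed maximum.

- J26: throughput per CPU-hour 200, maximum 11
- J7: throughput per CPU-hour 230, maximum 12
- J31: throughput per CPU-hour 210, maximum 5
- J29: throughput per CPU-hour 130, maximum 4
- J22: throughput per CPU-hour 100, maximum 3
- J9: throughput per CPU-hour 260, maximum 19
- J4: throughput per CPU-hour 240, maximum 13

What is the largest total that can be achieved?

Rank by throughput per CPU-hour: J9 260 > J4 240 > J7 230 > J31 210 > J26 200 > J29 130 > J22 100.
Give J9 19 to hit its cap of 19 ; 36 left.
J4 takes 13 to reach its cap of 13 ; 23 left.
J7: +12 to 12 (cap) ; 11 left.
J31 takes 5 to reach its cap of 5 ; 6 left.
J26: +6 (room for 11) → 6. Pool exhausted.
Total = 200×6 + 230×12 + 210×5 + 260×19 + 240×13 = 13070.

13070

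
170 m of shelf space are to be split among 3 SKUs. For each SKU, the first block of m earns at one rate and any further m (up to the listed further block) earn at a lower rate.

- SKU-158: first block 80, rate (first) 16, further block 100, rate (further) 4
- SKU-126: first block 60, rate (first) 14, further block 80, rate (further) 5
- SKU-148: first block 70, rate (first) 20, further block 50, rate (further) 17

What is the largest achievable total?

3050

Treat each block as its own option and order by rate: SKU-148/T1 20 > SKU-148/T2 17 > SKU-158/T1 16 > SKU-126/T1 14 > SKU-126/T2 5 > SKU-158/T2 4.
SKU-148/T1 (20): +70 ; 100 left.
SKU-148/T2 (17): +50 ; 50 left.
SKU-158 T1 at 16: only 50 left, fill 50.
Total = 20×70 + 17×50 + 16×50 = 3050.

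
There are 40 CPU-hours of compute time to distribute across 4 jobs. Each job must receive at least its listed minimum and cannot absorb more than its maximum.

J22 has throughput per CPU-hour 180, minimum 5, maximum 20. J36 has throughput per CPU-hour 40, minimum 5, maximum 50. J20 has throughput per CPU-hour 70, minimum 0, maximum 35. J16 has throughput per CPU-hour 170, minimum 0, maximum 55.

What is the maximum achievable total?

Meeting every minimum uses 5+5+0+0 = 10 CPU-hours, leaving 30.
Order the jobs by throughput per CPU-hour: J22 180 > J16 170 > J20 70 > J36 40.
J22: +15 to 20 (cap) → 15 left.
J16: +15 (room for 55) → 15. Pool exhausted.
Total = 180×20 + 40×5 + 170×15 = 6350.

6350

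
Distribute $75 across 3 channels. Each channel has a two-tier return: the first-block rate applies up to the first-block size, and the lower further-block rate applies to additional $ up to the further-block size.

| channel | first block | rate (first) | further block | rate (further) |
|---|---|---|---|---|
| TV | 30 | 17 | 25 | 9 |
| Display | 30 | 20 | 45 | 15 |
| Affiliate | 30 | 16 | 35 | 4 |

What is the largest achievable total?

Order all 6 blocks by rate: Display/tier1 20 > TV/tier1 17 > Affiliate/tier1 16 > Display/tier2 15 > TV/tier2 9 > Affiliate/tier2 4.
Fill Display tier1 block (30 at 20) — 45 left.
TV tier1 at 17: fill all 30 — 15 left.
Affiliate/tier1: +15 of 30 at 16; pool empty.
Total = 20×30 + 17×30 + 16×15 = 1350.

1350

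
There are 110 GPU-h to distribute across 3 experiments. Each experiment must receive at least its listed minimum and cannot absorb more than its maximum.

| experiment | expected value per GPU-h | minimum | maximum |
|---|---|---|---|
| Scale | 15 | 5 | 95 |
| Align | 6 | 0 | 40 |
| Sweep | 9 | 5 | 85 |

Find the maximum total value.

1560

Meeting every minimum uses 5+0+5 = 10 GPU-h, leaving 100.
Order the experiments by expected value per GPU-h: Scale 15 > Sweep 9 > Align 6.
Scale: +90 to 95 (cap) → 10 left.
Sweep: +10 (room for 80) → 15. Pool exhausted.
Total = 15×95 + 9×15 = 1560.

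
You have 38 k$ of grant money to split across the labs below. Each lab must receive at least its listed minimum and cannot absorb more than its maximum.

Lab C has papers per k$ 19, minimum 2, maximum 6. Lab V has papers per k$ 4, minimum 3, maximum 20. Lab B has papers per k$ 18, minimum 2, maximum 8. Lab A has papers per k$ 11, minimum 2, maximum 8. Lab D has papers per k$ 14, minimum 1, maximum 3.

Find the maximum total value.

440

Meeting every minimum uses 2+3+2+2+1 = 10 k$, leaving 28.
Rank by papers per k$: Lab C 19 > Lab B 18 > Lab D 14 > Lab A 11 > Lab V 4.
Give Lab C 4 more to hit its cap of 6 → 24 left.
Give Lab B 6 more to hit its cap of 8 → 18 left.
Lab D takes 2 more to reach its cap of 3 → 16 left.
Give Lab A 6 more to hit its cap of 8 → 10 left.
Lab V: +10 (room for 17) → 13. Pool exhausted.
Total = 19×6 + 4×13 + 18×8 + 11×8 + 14×3 = 440.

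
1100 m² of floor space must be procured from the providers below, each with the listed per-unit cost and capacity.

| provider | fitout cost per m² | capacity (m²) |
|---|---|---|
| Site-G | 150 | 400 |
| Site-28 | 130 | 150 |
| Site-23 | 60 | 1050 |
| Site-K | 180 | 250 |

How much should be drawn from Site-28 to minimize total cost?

50

Cheapest first:
Take 1050 from Site-23 at 60 → need 50 more.
Site-28 at 130: take 50 of its 150 → requirement met.
Site-G, Site-K: unused.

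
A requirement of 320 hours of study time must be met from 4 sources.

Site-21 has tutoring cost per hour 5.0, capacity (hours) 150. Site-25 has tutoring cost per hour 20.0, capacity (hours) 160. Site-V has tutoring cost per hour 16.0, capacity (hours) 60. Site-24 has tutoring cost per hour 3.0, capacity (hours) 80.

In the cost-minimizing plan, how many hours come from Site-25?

Cheapest first:
Site-24 (3.0): use full 80 — 240 hours to go.
Site-21 at 5.0: take all 150 hours — 90 still needed.
Site-V at 16.0: take all 60 hours — 30 still needed.
Site-25 at 20.0: take 30 of its 160 — requirement met.

30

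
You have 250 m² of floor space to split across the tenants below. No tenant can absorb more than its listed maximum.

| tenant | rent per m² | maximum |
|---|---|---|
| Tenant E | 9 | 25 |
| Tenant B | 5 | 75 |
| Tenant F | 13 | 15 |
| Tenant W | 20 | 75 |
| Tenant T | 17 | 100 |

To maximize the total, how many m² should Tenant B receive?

35

Rank by rent per m²: Tenant W 20 > Tenant T 17 > Tenant F 13 > Tenant E 9 > Tenant B 5.
Tenant W takes 75 to reach its cap of 75 → 175 left.
Give Tenant T 100 to hit its cap of 100 → 75 left.
Give Tenant F 15 to hit its cap of 15 → 60 left.
Tenant E: +25 to 25 (cap) → 35 left.
Tenant B: +35 (room for 75) → 35. Pool exhausted.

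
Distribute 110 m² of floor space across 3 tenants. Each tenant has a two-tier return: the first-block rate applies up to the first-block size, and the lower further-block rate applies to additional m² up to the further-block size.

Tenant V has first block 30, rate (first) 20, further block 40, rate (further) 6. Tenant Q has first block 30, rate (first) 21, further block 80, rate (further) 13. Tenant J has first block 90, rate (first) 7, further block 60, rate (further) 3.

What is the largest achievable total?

1880

Order all 6 blocks by rate: Tenant Q/T1 21 > Tenant V/T1 20 > Tenant Q/T2 13 > Tenant J/T1 7 > Tenant V/T2 6 > Tenant J/T2 3.
Tenant Q/T1 (21): +30 — 80 left.
Fill Tenant V T1 block (30 at 20) — 50 left.
50 remain; put them into Tenant Q T2 at 13.
Total = 21×30 + 20×30 + 13×50 = 1880.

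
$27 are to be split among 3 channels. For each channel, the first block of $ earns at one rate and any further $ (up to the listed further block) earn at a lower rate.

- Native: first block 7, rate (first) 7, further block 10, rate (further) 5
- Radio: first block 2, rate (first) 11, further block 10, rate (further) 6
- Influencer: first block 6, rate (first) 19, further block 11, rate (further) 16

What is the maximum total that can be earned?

Treat each block as its own option and order by rate: Influencer/T1 19 > Influencer/T2 16 > Radio/T1 11 > Native/T1 7 > Radio/T2 6 > Native/T2 5.
Influencer/T1 (19): +6 ; 21 left.
Fill Influencer T2 block (11 at 16) ; 10 left.
Fill Radio T1 block (2 at 11) ; 8 left.
Native/T1 (7): +7 ; 1 left.
1 remain; put them into Radio T2 at 6.
Total = 19×6 + 16×11 + 11×2 + 7×7 + 6×1 = 367.

367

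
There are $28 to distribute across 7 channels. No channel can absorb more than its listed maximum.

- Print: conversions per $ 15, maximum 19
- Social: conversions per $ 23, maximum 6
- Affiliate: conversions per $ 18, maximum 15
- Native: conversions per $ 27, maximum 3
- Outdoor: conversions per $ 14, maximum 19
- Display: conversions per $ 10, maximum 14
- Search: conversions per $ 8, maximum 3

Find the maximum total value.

549

Order the channels by conversions per $: Native 27 > Social 23 > Affiliate 18 > Print 15 > Outdoor 14 > Display 10 > Search 8.
Give Native 3 to hit its cap of 3 ; 25 left.
Social takes 6 to reach its cap of 6 ; 19 left.
Affiliate: +15 to 15 (cap) ; 4 left.
Print: +4 (room for 19) → 4. Pool exhausted.
Total = 15×4 + 23×6 + 18×15 + 27×3 = 549.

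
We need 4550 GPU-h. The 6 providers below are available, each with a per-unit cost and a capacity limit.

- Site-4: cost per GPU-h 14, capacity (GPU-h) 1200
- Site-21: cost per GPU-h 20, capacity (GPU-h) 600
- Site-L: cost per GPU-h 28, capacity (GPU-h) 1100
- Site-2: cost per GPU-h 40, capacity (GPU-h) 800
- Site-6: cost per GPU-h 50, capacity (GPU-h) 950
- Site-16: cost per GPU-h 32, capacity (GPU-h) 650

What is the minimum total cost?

Cheapest first:
Site-4 at 14: take all 1200 GPU-h → 3350 still needed.
Take 600 from Site-21 at 20 → need 2750 more.
Site-L (28): use full 1100 → 1650 GPU-h to go.
Site-16 (32): use full 650 → 1000 GPU-h to go.
Site-2 (40): use full 800 → 200 GPU-h to go.
Take 200 from Site-6 at 50 to finish.
Cost = 1200×14 + 600×20 + 1100×28 + 650×32 + 800×40 + 200×50 = 122400.

122400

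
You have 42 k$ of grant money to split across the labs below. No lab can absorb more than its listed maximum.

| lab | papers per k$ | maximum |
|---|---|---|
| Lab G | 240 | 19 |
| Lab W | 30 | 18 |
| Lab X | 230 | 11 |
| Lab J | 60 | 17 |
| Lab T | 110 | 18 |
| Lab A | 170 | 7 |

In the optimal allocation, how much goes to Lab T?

Order the labs by papers per k$: Lab G 240 > Lab X 230 > Lab A 170 > Lab T 110 > Lab J 60 > Lab W 30.
Lab G takes 19 to reach its cap of 19 — 23 left.
Give Lab X 11 to hit its cap of 11 — 12 left.
Lab A takes 7 to reach its cap of 7 — 5 left.
Lab T has room for 18 but only 5 remain, so it gets 5.

5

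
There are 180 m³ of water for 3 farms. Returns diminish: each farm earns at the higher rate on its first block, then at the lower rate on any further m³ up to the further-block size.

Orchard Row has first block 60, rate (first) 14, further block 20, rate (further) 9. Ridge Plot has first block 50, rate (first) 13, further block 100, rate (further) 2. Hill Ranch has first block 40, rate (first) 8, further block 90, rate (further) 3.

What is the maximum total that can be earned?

Order all 6 blocks by rate: Orchard Row/tier1 14 > Ridge Plot/tier1 13 > Orchard Row/tier2 9 > Hill Ranch/tier1 8 > Hill Ranch/tier2 3 > Ridge Plot/tier2 2.
Orchard Row tier1 at 14: fill all 60 → 120 left.
Ridge Plot tier1 at 13: fill all 50 → 70 left.
Orchard Row tier2 at 9: fill all 20 → 50 left.
Hill Ranch/tier1 (8): +40 → 10 left.
Hill Ranch tier2 at 3: only 10 left, fill 10.
Total = 14×60 + 13×50 + 9×20 + 8×40 + 3×10 = 2020.

2020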